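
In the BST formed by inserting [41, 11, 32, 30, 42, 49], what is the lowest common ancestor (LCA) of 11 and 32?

Tree insertion order: [41, 11, 32, 30, 42, 49]
Tree (level-order array): [41, 11, 42, None, 32, None, 49, 30]
In a BST, the LCA of p=11, q=32 is the first node v on the
root-to-leaf path with p <= v <= q (go left if both < v, right if both > v).
Walk from root:
  at 41: both 11 and 32 < 41, go left
  at 11: 11 <= 11 <= 32, this is the LCA
LCA = 11


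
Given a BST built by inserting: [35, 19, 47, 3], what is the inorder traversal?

Tree insertion order: [35, 19, 47, 3]
Tree (level-order array): [35, 19, 47, 3]
Inorder traversal: [3, 19, 35, 47]


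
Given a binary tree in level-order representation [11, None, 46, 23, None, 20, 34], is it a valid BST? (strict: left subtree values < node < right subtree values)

Level-order array: [11, None, 46, 23, None, 20, 34]
Validate using subtree bounds (lo, hi): at each node, require lo < value < hi,
then recurse left with hi=value and right with lo=value.
Preorder trace (stopping at first violation):
  at node 11 with bounds (-inf, +inf): OK
  at node 46 with bounds (11, +inf): OK
  at node 23 with bounds (11, 46): OK
  at node 20 with bounds (11, 23): OK
  at node 34 with bounds (23, 46): OK
No violation found at any node.
Result: Valid BST


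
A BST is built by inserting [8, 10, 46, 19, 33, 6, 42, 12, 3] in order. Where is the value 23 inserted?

Starting tree (level order): [8, 6, 10, 3, None, None, 46, None, None, 19, None, 12, 33, None, None, None, 42]
Insertion path: 8 -> 10 -> 46 -> 19 -> 33
Result: insert 23 as left child of 33
Final tree (level order): [8, 6, 10, 3, None, None, 46, None, None, 19, None, 12, 33, None, None, 23, 42]


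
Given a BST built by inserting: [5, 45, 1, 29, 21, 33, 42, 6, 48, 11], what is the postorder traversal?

Tree insertion order: [5, 45, 1, 29, 21, 33, 42, 6, 48, 11]
Tree (level-order array): [5, 1, 45, None, None, 29, 48, 21, 33, None, None, 6, None, None, 42, None, 11]
Postorder traversal: [1, 11, 6, 21, 42, 33, 29, 48, 45, 5]


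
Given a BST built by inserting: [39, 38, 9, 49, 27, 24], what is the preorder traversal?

Tree insertion order: [39, 38, 9, 49, 27, 24]
Tree (level-order array): [39, 38, 49, 9, None, None, None, None, 27, 24]
Preorder traversal: [39, 38, 9, 27, 24, 49]


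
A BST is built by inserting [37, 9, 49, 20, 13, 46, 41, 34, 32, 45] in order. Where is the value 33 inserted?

Starting tree (level order): [37, 9, 49, None, 20, 46, None, 13, 34, 41, None, None, None, 32, None, None, 45]
Insertion path: 37 -> 9 -> 20 -> 34 -> 32
Result: insert 33 as right child of 32
Final tree (level order): [37, 9, 49, None, 20, 46, None, 13, 34, 41, None, None, None, 32, None, None, 45, None, 33]


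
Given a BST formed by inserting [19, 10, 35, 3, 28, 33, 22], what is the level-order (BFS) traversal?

Tree insertion order: [19, 10, 35, 3, 28, 33, 22]
Tree (level-order array): [19, 10, 35, 3, None, 28, None, None, None, 22, 33]
BFS from the root, enqueuing left then right child of each popped node:
  queue [19] -> pop 19, enqueue [10, 35], visited so far: [19]
  queue [10, 35] -> pop 10, enqueue [3], visited so far: [19, 10]
  queue [35, 3] -> pop 35, enqueue [28], visited so far: [19, 10, 35]
  queue [3, 28] -> pop 3, enqueue [none], visited so far: [19, 10, 35, 3]
  queue [28] -> pop 28, enqueue [22, 33], visited so far: [19, 10, 35, 3, 28]
  queue [22, 33] -> pop 22, enqueue [none], visited so far: [19, 10, 35, 3, 28, 22]
  queue [33] -> pop 33, enqueue [none], visited so far: [19, 10, 35, 3, 28, 22, 33]
Result: [19, 10, 35, 3, 28, 22, 33]


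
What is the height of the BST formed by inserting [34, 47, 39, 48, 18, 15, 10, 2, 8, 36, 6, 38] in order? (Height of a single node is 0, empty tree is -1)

Insertion order: [34, 47, 39, 48, 18, 15, 10, 2, 8, 36, 6, 38]
Tree (level-order array): [34, 18, 47, 15, None, 39, 48, 10, None, 36, None, None, None, 2, None, None, 38, None, 8, None, None, 6]
Compute height bottom-up (empty subtree = -1):
  height(6) = 1 + max(-1, -1) = 0
  height(8) = 1 + max(0, -1) = 1
  height(2) = 1 + max(-1, 1) = 2
  height(10) = 1 + max(2, -1) = 3
  height(15) = 1 + max(3, -1) = 4
  height(18) = 1 + max(4, -1) = 5
  height(38) = 1 + max(-1, -1) = 0
  height(36) = 1 + max(-1, 0) = 1
  height(39) = 1 + max(1, -1) = 2
  height(48) = 1 + max(-1, -1) = 0
  height(47) = 1 + max(2, 0) = 3
  height(34) = 1 + max(5, 3) = 6
Height = 6


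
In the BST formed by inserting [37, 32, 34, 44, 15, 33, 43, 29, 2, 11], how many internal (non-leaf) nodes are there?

Tree built from: [37, 32, 34, 44, 15, 33, 43, 29, 2, 11]
Tree (level-order array): [37, 32, 44, 15, 34, 43, None, 2, 29, 33, None, None, None, None, 11]
Rule: An internal node has at least one child.
Per-node child counts:
  node 37: 2 child(ren)
  node 32: 2 child(ren)
  node 15: 2 child(ren)
  node 2: 1 child(ren)
  node 11: 0 child(ren)
  node 29: 0 child(ren)
  node 34: 1 child(ren)
  node 33: 0 child(ren)
  node 44: 1 child(ren)
  node 43: 0 child(ren)
Matching nodes: [37, 32, 15, 2, 34, 44]
Count of internal (non-leaf) nodes: 6


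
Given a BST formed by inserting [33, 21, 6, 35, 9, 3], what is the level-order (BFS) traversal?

Tree insertion order: [33, 21, 6, 35, 9, 3]
Tree (level-order array): [33, 21, 35, 6, None, None, None, 3, 9]
BFS from the root, enqueuing left then right child of each popped node:
  queue [33] -> pop 33, enqueue [21, 35], visited so far: [33]
  queue [21, 35] -> pop 21, enqueue [6], visited so far: [33, 21]
  queue [35, 6] -> pop 35, enqueue [none], visited so far: [33, 21, 35]
  queue [6] -> pop 6, enqueue [3, 9], visited so far: [33, 21, 35, 6]
  queue [3, 9] -> pop 3, enqueue [none], visited so far: [33, 21, 35, 6, 3]
  queue [9] -> pop 9, enqueue [none], visited so far: [33, 21, 35, 6, 3, 9]
Result: [33, 21, 35, 6, 3, 9]


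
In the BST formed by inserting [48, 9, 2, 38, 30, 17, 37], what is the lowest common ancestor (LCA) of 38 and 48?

Tree insertion order: [48, 9, 2, 38, 30, 17, 37]
Tree (level-order array): [48, 9, None, 2, 38, None, None, 30, None, 17, 37]
In a BST, the LCA of p=38, q=48 is the first node v on the
root-to-leaf path with p <= v <= q (go left if both < v, right if both > v).
Walk from root:
  at 48: 38 <= 48 <= 48, this is the LCA
LCA = 48


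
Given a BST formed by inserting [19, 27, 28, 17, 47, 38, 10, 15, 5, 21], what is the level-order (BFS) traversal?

Tree insertion order: [19, 27, 28, 17, 47, 38, 10, 15, 5, 21]
Tree (level-order array): [19, 17, 27, 10, None, 21, 28, 5, 15, None, None, None, 47, None, None, None, None, 38]
BFS from the root, enqueuing left then right child of each popped node:
  queue [19] -> pop 19, enqueue [17, 27], visited so far: [19]
  queue [17, 27] -> pop 17, enqueue [10], visited so far: [19, 17]
  queue [27, 10] -> pop 27, enqueue [21, 28], visited so far: [19, 17, 27]
  queue [10, 21, 28] -> pop 10, enqueue [5, 15], visited so far: [19, 17, 27, 10]
  queue [21, 28, 5, 15] -> pop 21, enqueue [none], visited so far: [19, 17, 27, 10, 21]
  queue [28, 5, 15] -> pop 28, enqueue [47], visited so far: [19, 17, 27, 10, 21, 28]
  queue [5, 15, 47] -> pop 5, enqueue [none], visited so far: [19, 17, 27, 10, 21, 28, 5]
  queue [15, 47] -> pop 15, enqueue [none], visited so far: [19, 17, 27, 10, 21, 28, 5, 15]
  queue [47] -> pop 47, enqueue [38], visited so far: [19, 17, 27, 10, 21, 28, 5, 15, 47]
  queue [38] -> pop 38, enqueue [none], visited so far: [19, 17, 27, 10, 21, 28, 5, 15, 47, 38]
Result: [19, 17, 27, 10, 21, 28, 5, 15, 47, 38]


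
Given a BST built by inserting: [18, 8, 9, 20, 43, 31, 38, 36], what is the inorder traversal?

Tree insertion order: [18, 8, 9, 20, 43, 31, 38, 36]
Tree (level-order array): [18, 8, 20, None, 9, None, 43, None, None, 31, None, None, 38, 36]
Inorder traversal: [8, 9, 18, 20, 31, 36, 38, 43]


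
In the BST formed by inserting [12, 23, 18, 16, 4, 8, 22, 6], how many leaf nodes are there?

Tree built from: [12, 23, 18, 16, 4, 8, 22, 6]
Tree (level-order array): [12, 4, 23, None, 8, 18, None, 6, None, 16, 22]
Rule: A leaf has 0 children.
Per-node child counts:
  node 12: 2 child(ren)
  node 4: 1 child(ren)
  node 8: 1 child(ren)
  node 6: 0 child(ren)
  node 23: 1 child(ren)
  node 18: 2 child(ren)
  node 16: 0 child(ren)
  node 22: 0 child(ren)
Matching nodes: [6, 16, 22]
Count of leaf nodes: 3


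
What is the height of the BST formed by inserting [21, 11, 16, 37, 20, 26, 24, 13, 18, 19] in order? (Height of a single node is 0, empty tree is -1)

Insertion order: [21, 11, 16, 37, 20, 26, 24, 13, 18, 19]
Tree (level-order array): [21, 11, 37, None, 16, 26, None, 13, 20, 24, None, None, None, 18, None, None, None, None, 19]
Compute height bottom-up (empty subtree = -1):
  height(13) = 1 + max(-1, -1) = 0
  height(19) = 1 + max(-1, -1) = 0
  height(18) = 1 + max(-1, 0) = 1
  height(20) = 1 + max(1, -1) = 2
  height(16) = 1 + max(0, 2) = 3
  height(11) = 1 + max(-1, 3) = 4
  height(24) = 1 + max(-1, -1) = 0
  height(26) = 1 + max(0, -1) = 1
  height(37) = 1 + max(1, -1) = 2
  height(21) = 1 + max(4, 2) = 5
Height = 5


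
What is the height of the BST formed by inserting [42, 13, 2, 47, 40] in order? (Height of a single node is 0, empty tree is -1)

Insertion order: [42, 13, 2, 47, 40]
Tree (level-order array): [42, 13, 47, 2, 40]
Compute height bottom-up (empty subtree = -1):
  height(2) = 1 + max(-1, -1) = 0
  height(40) = 1 + max(-1, -1) = 0
  height(13) = 1 + max(0, 0) = 1
  height(47) = 1 + max(-1, -1) = 0
  height(42) = 1 + max(1, 0) = 2
Height = 2


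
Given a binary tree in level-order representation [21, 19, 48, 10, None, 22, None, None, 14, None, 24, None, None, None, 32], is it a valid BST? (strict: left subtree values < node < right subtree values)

Level-order array: [21, 19, 48, 10, None, 22, None, None, 14, None, 24, None, None, None, 32]
Validate using subtree bounds (lo, hi): at each node, require lo < value < hi,
then recurse left with hi=value and right with lo=value.
Preorder trace (stopping at first violation):
  at node 21 with bounds (-inf, +inf): OK
  at node 19 with bounds (-inf, 21): OK
  at node 10 with bounds (-inf, 19): OK
  at node 14 with bounds (10, 19): OK
  at node 48 with bounds (21, +inf): OK
  at node 22 with bounds (21, 48): OK
  at node 24 with bounds (22, 48): OK
  at node 32 with bounds (24, 48): OK
No violation found at any node.
Result: Valid BST


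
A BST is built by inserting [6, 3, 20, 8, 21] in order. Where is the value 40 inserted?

Starting tree (level order): [6, 3, 20, None, None, 8, 21]
Insertion path: 6 -> 20 -> 21
Result: insert 40 as right child of 21
Final tree (level order): [6, 3, 20, None, None, 8, 21, None, None, None, 40]


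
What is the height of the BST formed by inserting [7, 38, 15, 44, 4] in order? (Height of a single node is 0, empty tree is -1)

Insertion order: [7, 38, 15, 44, 4]
Tree (level-order array): [7, 4, 38, None, None, 15, 44]
Compute height bottom-up (empty subtree = -1):
  height(4) = 1 + max(-1, -1) = 0
  height(15) = 1 + max(-1, -1) = 0
  height(44) = 1 + max(-1, -1) = 0
  height(38) = 1 + max(0, 0) = 1
  height(7) = 1 + max(0, 1) = 2
Height = 2


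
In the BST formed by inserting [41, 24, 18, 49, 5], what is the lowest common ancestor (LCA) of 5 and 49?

Tree insertion order: [41, 24, 18, 49, 5]
Tree (level-order array): [41, 24, 49, 18, None, None, None, 5]
In a BST, the LCA of p=5, q=49 is the first node v on the
root-to-leaf path with p <= v <= q (go left if both < v, right if both > v).
Walk from root:
  at 41: 5 <= 41 <= 49, this is the LCA
LCA = 41


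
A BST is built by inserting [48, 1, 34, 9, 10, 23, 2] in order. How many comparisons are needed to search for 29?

Search path for 29: 48 -> 1 -> 34 -> 9 -> 10 -> 23
Found: False
Comparisons: 6


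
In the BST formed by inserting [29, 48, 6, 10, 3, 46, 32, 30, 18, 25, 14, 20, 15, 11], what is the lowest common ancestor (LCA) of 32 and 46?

Tree insertion order: [29, 48, 6, 10, 3, 46, 32, 30, 18, 25, 14, 20, 15, 11]
Tree (level-order array): [29, 6, 48, 3, 10, 46, None, None, None, None, 18, 32, None, 14, 25, 30, None, 11, 15, 20]
In a BST, the LCA of p=32, q=46 is the first node v on the
root-to-leaf path with p <= v <= q (go left if both < v, right if both > v).
Walk from root:
  at 29: both 32 and 46 > 29, go right
  at 48: both 32 and 46 < 48, go left
  at 46: 32 <= 46 <= 46, this is the LCA
LCA = 46


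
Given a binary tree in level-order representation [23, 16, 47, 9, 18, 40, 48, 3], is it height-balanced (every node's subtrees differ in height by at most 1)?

Tree (level-order array): [23, 16, 47, 9, 18, 40, 48, 3]
Definition: a tree is height-balanced if, at every node, |h(left) - h(right)| <= 1 (empty subtree has height -1).
Bottom-up per-node check:
  node 3: h_left=-1, h_right=-1, diff=0 [OK], height=0
  node 9: h_left=0, h_right=-1, diff=1 [OK], height=1
  node 18: h_left=-1, h_right=-1, diff=0 [OK], height=0
  node 16: h_left=1, h_right=0, diff=1 [OK], height=2
  node 40: h_left=-1, h_right=-1, diff=0 [OK], height=0
  node 48: h_left=-1, h_right=-1, diff=0 [OK], height=0
  node 47: h_left=0, h_right=0, diff=0 [OK], height=1
  node 23: h_left=2, h_right=1, diff=1 [OK], height=3
All nodes satisfy the balance condition.
Result: Balanced


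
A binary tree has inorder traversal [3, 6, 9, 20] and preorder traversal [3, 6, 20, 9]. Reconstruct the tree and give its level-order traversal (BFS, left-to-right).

Inorder:  [3, 6, 9, 20]
Preorder: [3, 6, 20, 9]
Algorithm: preorder visits root first, so consume preorder in order;
for each root, split the current inorder slice at that value into
left-subtree inorder and right-subtree inorder, then recurse.
Recursive splits:
  root=3; inorder splits into left=[], right=[6, 9, 20]
  root=6; inorder splits into left=[], right=[9, 20]
  root=20; inorder splits into left=[9], right=[]
  root=9; inorder splits into left=[], right=[]
Reconstructed level-order: [3, 6, 20, 9]


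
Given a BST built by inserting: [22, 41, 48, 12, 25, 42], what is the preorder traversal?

Tree insertion order: [22, 41, 48, 12, 25, 42]
Tree (level-order array): [22, 12, 41, None, None, 25, 48, None, None, 42]
Preorder traversal: [22, 12, 41, 25, 48, 42]


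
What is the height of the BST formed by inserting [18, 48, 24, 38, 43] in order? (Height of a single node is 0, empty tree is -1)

Insertion order: [18, 48, 24, 38, 43]
Tree (level-order array): [18, None, 48, 24, None, None, 38, None, 43]
Compute height bottom-up (empty subtree = -1):
  height(43) = 1 + max(-1, -1) = 0
  height(38) = 1 + max(-1, 0) = 1
  height(24) = 1 + max(-1, 1) = 2
  height(48) = 1 + max(2, -1) = 3
  height(18) = 1 + max(-1, 3) = 4
Height = 4


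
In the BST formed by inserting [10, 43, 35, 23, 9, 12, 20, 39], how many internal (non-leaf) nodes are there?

Tree built from: [10, 43, 35, 23, 9, 12, 20, 39]
Tree (level-order array): [10, 9, 43, None, None, 35, None, 23, 39, 12, None, None, None, None, 20]
Rule: An internal node has at least one child.
Per-node child counts:
  node 10: 2 child(ren)
  node 9: 0 child(ren)
  node 43: 1 child(ren)
  node 35: 2 child(ren)
  node 23: 1 child(ren)
  node 12: 1 child(ren)
  node 20: 0 child(ren)
  node 39: 0 child(ren)
Matching nodes: [10, 43, 35, 23, 12]
Count of internal (non-leaf) nodes: 5


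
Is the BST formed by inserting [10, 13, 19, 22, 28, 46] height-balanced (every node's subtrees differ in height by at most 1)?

Tree (level-order array): [10, None, 13, None, 19, None, 22, None, 28, None, 46]
Definition: a tree is height-balanced if, at every node, |h(left) - h(right)| <= 1 (empty subtree has height -1).
Bottom-up per-node check:
  node 46: h_left=-1, h_right=-1, diff=0 [OK], height=0
  node 28: h_left=-1, h_right=0, diff=1 [OK], height=1
  node 22: h_left=-1, h_right=1, diff=2 [FAIL (|-1-1|=2 > 1)], height=2
  node 19: h_left=-1, h_right=2, diff=3 [FAIL (|-1-2|=3 > 1)], height=3
  node 13: h_left=-1, h_right=3, diff=4 [FAIL (|-1-3|=4 > 1)], height=4
  node 10: h_left=-1, h_right=4, diff=5 [FAIL (|-1-4|=5 > 1)], height=5
Node 22 violates the condition: |-1 - 1| = 2 > 1.
Result: Not balanced


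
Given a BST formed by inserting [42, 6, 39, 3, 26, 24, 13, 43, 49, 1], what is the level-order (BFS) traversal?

Tree insertion order: [42, 6, 39, 3, 26, 24, 13, 43, 49, 1]
Tree (level-order array): [42, 6, 43, 3, 39, None, 49, 1, None, 26, None, None, None, None, None, 24, None, 13]
BFS from the root, enqueuing left then right child of each popped node:
  queue [42] -> pop 42, enqueue [6, 43], visited so far: [42]
  queue [6, 43] -> pop 6, enqueue [3, 39], visited so far: [42, 6]
  queue [43, 3, 39] -> pop 43, enqueue [49], visited so far: [42, 6, 43]
  queue [3, 39, 49] -> pop 3, enqueue [1], visited so far: [42, 6, 43, 3]
  queue [39, 49, 1] -> pop 39, enqueue [26], visited so far: [42, 6, 43, 3, 39]
  queue [49, 1, 26] -> pop 49, enqueue [none], visited so far: [42, 6, 43, 3, 39, 49]
  queue [1, 26] -> pop 1, enqueue [none], visited so far: [42, 6, 43, 3, 39, 49, 1]
  queue [26] -> pop 26, enqueue [24], visited so far: [42, 6, 43, 3, 39, 49, 1, 26]
  queue [24] -> pop 24, enqueue [13], visited so far: [42, 6, 43, 3, 39, 49, 1, 26, 24]
  queue [13] -> pop 13, enqueue [none], visited so far: [42, 6, 43, 3, 39, 49, 1, 26, 24, 13]
Result: [42, 6, 43, 3, 39, 49, 1, 26, 24, 13]


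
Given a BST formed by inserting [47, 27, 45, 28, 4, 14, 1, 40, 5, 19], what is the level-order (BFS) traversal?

Tree insertion order: [47, 27, 45, 28, 4, 14, 1, 40, 5, 19]
Tree (level-order array): [47, 27, None, 4, 45, 1, 14, 28, None, None, None, 5, 19, None, 40]
BFS from the root, enqueuing left then right child of each popped node:
  queue [47] -> pop 47, enqueue [27], visited so far: [47]
  queue [27] -> pop 27, enqueue [4, 45], visited so far: [47, 27]
  queue [4, 45] -> pop 4, enqueue [1, 14], visited so far: [47, 27, 4]
  queue [45, 1, 14] -> pop 45, enqueue [28], visited so far: [47, 27, 4, 45]
  queue [1, 14, 28] -> pop 1, enqueue [none], visited so far: [47, 27, 4, 45, 1]
  queue [14, 28] -> pop 14, enqueue [5, 19], visited so far: [47, 27, 4, 45, 1, 14]
  queue [28, 5, 19] -> pop 28, enqueue [40], visited so far: [47, 27, 4, 45, 1, 14, 28]
  queue [5, 19, 40] -> pop 5, enqueue [none], visited so far: [47, 27, 4, 45, 1, 14, 28, 5]
  queue [19, 40] -> pop 19, enqueue [none], visited so far: [47, 27, 4, 45, 1, 14, 28, 5, 19]
  queue [40] -> pop 40, enqueue [none], visited so far: [47, 27, 4, 45, 1, 14, 28, 5, 19, 40]
Result: [47, 27, 4, 45, 1, 14, 28, 5, 19, 40]


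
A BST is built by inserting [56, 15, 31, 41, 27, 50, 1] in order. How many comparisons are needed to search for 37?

Search path for 37: 56 -> 15 -> 31 -> 41
Found: False
Comparisons: 4


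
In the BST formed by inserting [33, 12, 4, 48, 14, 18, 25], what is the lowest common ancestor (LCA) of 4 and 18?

Tree insertion order: [33, 12, 4, 48, 14, 18, 25]
Tree (level-order array): [33, 12, 48, 4, 14, None, None, None, None, None, 18, None, 25]
In a BST, the LCA of p=4, q=18 is the first node v on the
root-to-leaf path with p <= v <= q (go left if both < v, right if both > v).
Walk from root:
  at 33: both 4 and 18 < 33, go left
  at 12: 4 <= 12 <= 18, this is the LCA
LCA = 12


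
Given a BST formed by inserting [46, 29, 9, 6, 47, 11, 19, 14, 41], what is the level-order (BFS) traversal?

Tree insertion order: [46, 29, 9, 6, 47, 11, 19, 14, 41]
Tree (level-order array): [46, 29, 47, 9, 41, None, None, 6, 11, None, None, None, None, None, 19, 14]
BFS from the root, enqueuing left then right child of each popped node:
  queue [46] -> pop 46, enqueue [29, 47], visited so far: [46]
  queue [29, 47] -> pop 29, enqueue [9, 41], visited so far: [46, 29]
  queue [47, 9, 41] -> pop 47, enqueue [none], visited so far: [46, 29, 47]
  queue [9, 41] -> pop 9, enqueue [6, 11], visited so far: [46, 29, 47, 9]
  queue [41, 6, 11] -> pop 41, enqueue [none], visited so far: [46, 29, 47, 9, 41]
  queue [6, 11] -> pop 6, enqueue [none], visited so far: [46, 29, 47, 9, 41, 6]
  queue [11] -> pop 11, enqueue [19], visited so far: [46, 29, 47, 9, 41, 6, 11]
  queue [19] -> pop 19, enqueue [14], visited so far: [46, 29, 47, 9, 41, 6, 11, 19]
  queue [14] -> pop 14, enqueue [none], visited so far: [46, 29, 47, 9, 41, 6, 11, 19, 14]
Result: [46, 29, 47, 9, 41, 6, 11, 19, 14]


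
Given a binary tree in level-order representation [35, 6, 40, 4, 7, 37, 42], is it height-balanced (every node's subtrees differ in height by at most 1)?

Tree (level-order array): [35, 6, 40, 4, 7, 37, 42]
Definition: a tree is height-balanced if, at every node, |h(left) - h(right)| <= 1 (empty subtree has height -1).
Bottom-up per-node check:
  node 4: h_left=-1, h_right=-1, diff=0 [OK], height=0
  node 7: h_left=-1, h_right=-1, diff=0 [OK], height=0
  node 6: h_left=0, h_right=0, diff=0 [OK], height=1
  node 37: h_left=-1, h_right=-1, diff=0 [OK], height=0
  node 42: h_left=-1, h_right=-1, diff=0 [OK], height=0
  node 40: h_left=0, h_right=0, diff=0 [OK], height=1
  node 35: h_left=1, h_right=1, diff=0 [OK], height=2
All nodes satisfy the balance condition.
Result: Balanced


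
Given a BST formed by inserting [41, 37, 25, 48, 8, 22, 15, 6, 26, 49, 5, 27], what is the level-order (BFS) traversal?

Tree insertion order: [41, 37, 25, 48, 8, 22, 15, 6, 26, 49, 5, 27]
Tree (level-order array): [41, 37, 48, 25, None, None, 49, 8, 26, None, None, 6, 22, None, 27, 5, None, 15]
BFS from the root, enqueuing left then right child of each popped node:
  queue [41] -> pop 41, enqueue [37, 48], visited so far: [41]
  queue [37, 48] -> pop 37, enqueue [25], visited so far: [41, 37]
  queue [48, 25] -> pop 48, enqueue [49], visited so far: [41, 37, 48]
  queue [25, 49] -> pop 25, enqueue [8, 26], visited so far: [41, 37, 48, 25]
  queue [49, 8, 26] -> pop 49, enqueue [none], visited so far: [41, 37, 48, 25, 49]
  queue [8, 26] -> pop 8, enqueue [6, 22], visited so far: [41, 37, 48, 25, 49, 8]
  queue [26, 6, 22] -> pop 26, enqueue [27], visited so far: [41, 37, 48, 25, 49, 8, 26]
  queue [6, 22, 27] -> pop 6, enqueue [5], visited so far: [41, 37, 48, 25, 49, 8, 26, 6]
  queue [22, 27, 5] -> pop 22, enqueue [15], visited so far: [41, 37, 48, 25, 49, 8, 26, 6, 22]
  queue [27, 5, 15] -> pop 27, enqueue [none], visited so far: [41, 37, 48, 25, 49, 8, 26, 6, 22, 27]
  queue [5, 15] -> pop 5, enqueue [none], visited so far: [41, 37, 48, 25, 49, 8, 26, 6, 22, 27, 5]
  queue [15] -> pop 15, enqueue [none], visited so far: [41, 37, 48, 25, 49, 8, 26, 6, 22, 27, 5, 15]
Result: [41, 37, 48, 25, 49, 8, 26, 6, 22, 27, 5, 15]


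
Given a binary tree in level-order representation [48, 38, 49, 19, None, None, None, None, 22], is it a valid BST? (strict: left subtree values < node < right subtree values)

Level-order array: [48, 38, 49, 19, None, None, None, None, 22]
Validate using subtree bounds (lo, hi): at each node, require lo < value < hi,
then recurse left with hi=value and right with lo=value.
Preorder trace (stopping at first violation):
  at node 48 with bounds (-inf, +inf): OK
  at node 38 with bounds (-inf, 48): OK
  at node 19 with bounds (-inf, 38): OK
  at node 22 with bounds (19, 38): OK
  at node 49 with bounds (48, +inf): OK
No violation found at any node.
Result: Valid BST


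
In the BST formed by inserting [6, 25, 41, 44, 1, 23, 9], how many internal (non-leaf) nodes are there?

Tree built from: [6, 25, 41, 44, 1, 23, 9]
Tree (level-order array): [6, 1, 25, None, None, 23, 41, 9, None, None, 44]
Rule: An internal node has at least one child.
Per-node child counts:
  node 6: 2 child(ren)
  node 1: 0 child(ren)
  node 25: 2 child(ren)
  node 23: 1 child(ren)
  node 9: 0 child(ren)
  node 41: 1 child(ren)
  node 44: 0 child(ren)
Matching nodes: [6, 25, 23, 41]
Count of internal (non-leaf) nodes: 4


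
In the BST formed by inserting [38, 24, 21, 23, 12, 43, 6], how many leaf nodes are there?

Tree built from: [38, 24, 21, 23, 12, 43, 6]
Tree (level-order array): [38, 24, 43, 21, None, None, None, 12, 23, 6]
Rule: A leaf has 0 children.
Per-node child counts:
  node 38: 2 child(ren)
  node 24: 1 child(ren)
  node 21: 2 child(ren)
  node 12: 1 child(ren)
  node 6: 0 child(ren)
  node 23: 0 child(ren)
  node 43: 0 child(ren)
Matching nodes: [6, 23, 43]
Count of leaf nodes: 3


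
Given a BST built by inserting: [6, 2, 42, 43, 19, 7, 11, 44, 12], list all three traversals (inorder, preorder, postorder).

Tree insertion order: [6, 2, 42, 43, 19, 7, 11, 44, 12]
Tree (level-order array): [6, 2, 42, None, None, 19, 43, 7, None, None, 44, None, 11, None, None, None, 12]
Inorder (L, root, R): [2, 6, 7, 11, 12, 19, 42, 43, 44]
Preorder (root, L, R): [6, 2, 42, 19, 7, 11, 12, 43, 44]
Postorder (L, R, root): [2, 12, 11, 7, 19, 44, 43, 42, 6]


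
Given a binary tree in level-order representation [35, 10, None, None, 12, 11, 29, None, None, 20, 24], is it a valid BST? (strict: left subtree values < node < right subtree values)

Level-order array: [35, 10, None, None, 12, 11, 29, None, None, 20, 24]
Validate using subtree bounds (lo, hi): at each node, require lo < value < hi,
then recurse left with hi=value and right with lo=value.
Preorder trace (stopping at first violation):
  at node 35 with bounds (-inf, +inf): OK
  at node 10 with bounds (-inf, 35): OK
  at node 12 with bounds (10, 35): OK
  at node 11 with bounds (10, 12): OK
  at node 29 with bounds (12, 35): OK
  at node 20 with bounds (12, 29): OK
  at node 24 with bounds (29, 35): VIOLATION
Node 24 violates its bound: not (29 < 24 < 35).
Result: Not a valid BST


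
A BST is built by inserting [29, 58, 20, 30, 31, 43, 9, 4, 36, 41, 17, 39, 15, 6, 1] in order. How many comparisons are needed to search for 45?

Search path for 45: 29 -> 58 -> 30 -> 31 -> 43
Found: False
Comparisons: 5


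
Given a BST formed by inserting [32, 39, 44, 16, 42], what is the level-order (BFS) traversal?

Tree insertion order: [32, 39, 44, 16, 42]
Tree (level-order array): [32, 16, 39, None, None, None, 44, 42]
BFS from the root, enqueuing left then right child of each popped node:
  queue [32] -> pop 32, enqueue [16, 39], visited so far: [32]
  queue [16, 39] -> pop 16, enqueue [none], visited so far: [32, 16]
  queue [39] -> pop 39, enqueue [44], visited so far: [32, 16, 39]
  queue [44] -> pop 44, enqueue [42], visited so far: [32, 16, 39, 44]
  queue [42] -> pop 42, enqueue [none], visited so far: [32, 16, 39, 44, 42]
Result: [32, 16, 39, 44, 42]


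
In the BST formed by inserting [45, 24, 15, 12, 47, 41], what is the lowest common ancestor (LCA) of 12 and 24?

Tree insertion order: [45, 24, 15, 12, 47, 41]
Tree (level-order array): [45, 24, 47, 15, 41, None, None, 12]
In a BST, the LCA of p=12, q=24 is the first node v on the
root-to-leaf path with p <= v <= q (go left if both < v, right if both > v).
Walk from root:
  at 45: both 12 and 24 < 45, go left
  at 24: 12 <= 24 <= 24, this is the LCA
LCA = 24


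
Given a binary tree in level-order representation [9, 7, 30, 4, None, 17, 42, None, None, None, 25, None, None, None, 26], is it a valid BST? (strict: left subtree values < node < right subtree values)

Level-order array: [9, 7, 30, 4, None, 17, 42, None, None, None, 25, None, None, None, 26]
Validate using subtree bounds (lo, hi): at each node, require lo < value < hi,
then recurse left with hi=value and right with lo=value.
Preorder trace (stopping at first violation):
  at node 9 with bounds (-inf, +inf): OK
  at node 7 with bounds (-inf, 9): OK
  at node 4 with bounds (-inf, 7): OK
  at node 30 with bounds (9, +inf): OK
  at node 17 with bounds (9, 30): OK
  at node 25 with bounds (17, 30): OK
  at node 26 with bounds (25, 30): OK
  at node 42 with bounds (30, +inf): OK
No violation found at any node.
Result: Valid BST


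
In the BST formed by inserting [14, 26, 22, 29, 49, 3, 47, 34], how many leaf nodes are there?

Tree built from: [14, 26, 22, 29, 49, 3, 47, 34]
Tree (level-order array): [14, 3, 26, None, None, 22, 29, None, None, None, 49, 47, None, 34]
Rule: A leaf has 0 children.
Per-node child counts:
  node 14: 2 child(ren)
  node 3: 0 child(ren)
  node 26: 2 child(ren)
  node 22: 0 child(ren)
  node 29: 1 child(ren)
  node 49: 1 child(ren)
  node 47: 1 child(ren)
  node 34: 0 child(ren)
Matching nodes: [3, 22, 34]
Count of leaf nodes: 3


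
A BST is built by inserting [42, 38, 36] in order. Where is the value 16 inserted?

Starting tree (level order): [42, 38, None, 36]
Insertion path: 42 -> 38 -> 36
Result: insert 16 as left child of 36
Final tree (level order): [42, 38, None, 36, None, 16]


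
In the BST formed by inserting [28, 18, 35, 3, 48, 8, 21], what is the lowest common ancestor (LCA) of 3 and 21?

Tree insertion order: [28, 18, 35, 3, 48, 8, 21]
Tree (level-order array): [28, 18, 35, 3, 21, None, 48, None, 8]
In a BST, the LCA of p=3, q=21 is the first node v on the
root-to-leaf path with p <= v <= q (go left if both < v, right if both > v).
Walk from root:
  at 28: both 3 and 21 < 28, go left
  at 18: 3 <= 18 <= 21, this is the LCA
LCA = 18


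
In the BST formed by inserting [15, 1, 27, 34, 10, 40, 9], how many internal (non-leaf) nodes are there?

Tree built from: [15, 1, 27, 34, 10, 40, 9]
Tree (level-order array): [15, 1, 27, None, 10, None, 34, 9, None, None, 40]
Rule: An internal node has at least one child.
Per-node child counts:
  node 15: 2 child(ren)
  node 1: 1 child(ren)
  node 10: 1 child(ren)
  node 9: 0 child(ren)
  node 27: 1 child(ren)
  node 34: 1 child(ren)
  node 40: 0 child(ren)
Matching nodes: [15, 1, 10, 27, 34]
Count of internal (non-leaf) nodes: 5


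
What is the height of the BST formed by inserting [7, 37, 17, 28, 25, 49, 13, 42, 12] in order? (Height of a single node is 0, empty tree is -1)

Insertion order: [7, 37, 17, 28, 25, 49, 13, 42, 12]
Tree (level-order array): [7, None, 37, 17, 49, 13, 28, 42, None, 12, None, 25]
Compute height bottom-up (empty subtree = -1):
  height(12) = 1 + max(-1, -1) = 0
  height(13) = 1 + max(0, -1) = 1
  height(25) = 1 + max(-1, -1) = 0
  height(28) = 1 + max(0, -1) = 1
  height(17) = 1 + max(1, 1) = 2
  height(42) = 1 + max(-1, -1) = 0
  height(49) = 1 + max(0, -1) = 1
  height(37) = 1 + max(2, 1) = 3
  height(7) = 1 + max(-1, 3) = 4
Height = 4


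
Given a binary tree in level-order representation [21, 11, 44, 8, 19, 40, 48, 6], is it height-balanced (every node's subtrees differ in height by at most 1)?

Tree (level-order array): [21, 11, 44, 8, 19, 40, 48, 6]
Definition: a tree is height-balanced if, at every node, |h(left) - h(right)| <= 1 (empty subtree has height -1).
Bottom-up per-node check:
  node 6: h_left=-1, h_right=-1, diff=0 [OK], height=0
  node 8: h_left=0, h_right=-1, diff=1 [OK], height=1
  node 19: h_left=-1, h_right=-1, diff=0 [OK], height=0
  node 11: h_left=1, h_right=0, diff=1 [OK], height=2
  node 40: h_left=-1, h_right=-1, diff=0 [OK], height=0
  node 48: h_left=-1, h_right=-1, diff=0 [OK], height=0
  node 44: h_left=0, h_right=0, diff=0 [OK], height=1
  node 21: h_left=2, h_right=1, diff=1 [OK], height=3
All nodes satisfy the balance condition.
Result: Balanced


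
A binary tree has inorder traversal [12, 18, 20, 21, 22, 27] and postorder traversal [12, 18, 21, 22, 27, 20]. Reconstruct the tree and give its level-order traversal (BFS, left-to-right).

Inorder:   [12, 18, 20, 21, 22, 27]
Postorder: [12, 18, 21, 22, 27, 20]
Algorithm: postorder visits root last, so walk postorder right-to-left;
each value is the root of the current inorder slice — split it at that
value, recurse on the right subtree first, then the left.
Recursive splits:
  root=20; inorder splits into left=[12, 18], right=[21, 22, 27]
  root=27; inorder splits into left=[21, 22], right=[]
  root=22; inorder splits into left=[21], right=[]
  root=21; inorder splits into left=[], right=[]
  root=18; inorder splits into left=[12], right=[]
  root=12; inorder splits into left=[], right=[]
Reconstructed level-order: [20, 18, 27, 12, 22, 21]


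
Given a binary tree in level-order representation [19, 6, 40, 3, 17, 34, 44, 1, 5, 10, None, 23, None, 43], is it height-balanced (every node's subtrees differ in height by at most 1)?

Tree (level-order array): [19, 6, 40, 3, 17, 34, 44, 1, 5, 10, None, 23, None, 43]
Definition: a tree is height-balanced if, at every node, |h(left) - h(right)| <= 1 (empty subtree has height -1).
Bottom-up per-node check:
  node 1: h_left=-1, h_right=-1, diff=0 [OK], height=0
  node 5: h_left=-1, h_right=-1, diff=0 [OK], height=0
  node 3: h_left=0, h_right=0, diff=0 [OK], height=1
  node 10: h_left=-1, h_right=-1, diff=0 [OK], height=0
  node 17: h_left=0, h_right=-1, diff=1 [OK], height=1
  node 6: h_left=1, h_right=1, diff=0 [OK], height=2
  node 23: h_left=-1, h_right=-1, diff=0 [OK], height=0
  node 34: h_left=0, h_right=-1, diff=1 [OK], height=1
  node 43: h_left=-1, h_right=-1, diff=0 [OK], height=0
  node 44: h_left=0, h_right=-1, diff=1 [OK], height=1
  node 40: h_left=1, h_right=1, diff=0 [OK], height=2
  node 19: h_left=2, h_right=2, diff=0 [OK], height=3
All nodes satisfy the balance condition.
Result: Balanced


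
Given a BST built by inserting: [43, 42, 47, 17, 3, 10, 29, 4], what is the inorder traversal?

Tree insertion order: [43, 42, 47, 17, 3, 10, 29, 4]
Tree (level-order array): [43, 42, 47, 17, None, None, None, 3, 29, None, 10, None, None, 4]
Inorder traversal: [3, 4, 10, 17, 29, 42, 43, 47]


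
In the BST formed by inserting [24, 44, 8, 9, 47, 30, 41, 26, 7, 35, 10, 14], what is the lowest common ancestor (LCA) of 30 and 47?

Tree insertion order: [24, 44, 8, 9, 47, 30, 41, 26, 7, 35, 10, 14]
Tree (level-order array): [24, 8, 44, 7, 9, 30, 47, None, None, None, 10, 26, 41, None, None, None, 14, None, None, 35]
In a BST, the LCA of p=30, q=47 is the first node v on the
root-to-leaf path with p <= v <= q (go left if both < v, right if both > v).
Walk from root:
  at 24: both 30 and 47 > 24, go right
  at 44: 30 <= 44 <= 47, this is the LCA
LCA = 44


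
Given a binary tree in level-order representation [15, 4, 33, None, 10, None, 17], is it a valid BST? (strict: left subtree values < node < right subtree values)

Level-order array: [15, 4, 33, None, 10, None, 17]
Validate using subtree bounds (lo, hi): at each node, require lo < value < hi,
then recurse left with hi=value and right with lo=value.
Preorder trace (stopping at first violation):
  at node 15 with bounds (-inf, +inf): OK
  at node 4 with bounds (-inf, 15): OK
  at node 10 with bounds (4, 15): OK
  at node 33 with bounds (15, +inf): OK
  at node 17 with bounds (33, +inf): VIOLATION
Node 17 violates its bound: not (33 < 17 < +inf).
Result: Not a valid BST


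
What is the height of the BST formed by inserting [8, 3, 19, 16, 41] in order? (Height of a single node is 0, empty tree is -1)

Insertion order: [8, 3, 19, 16, 41]
Tree (level-order array): [8, 3, 19, None, None, 16, 41]
Compute height bottom-up (empty subtree = -1):
  height(3) = 1 + max(-1, -1) = 0
  height(16) = 1 + max(-1, -1) = 0
  height(41) = 1 + max(-1, -1) = 0
  height(19) = 1 + max(0, 0) = 1
  height(8) = 1 + max(0, 1) = 2
Height = 2


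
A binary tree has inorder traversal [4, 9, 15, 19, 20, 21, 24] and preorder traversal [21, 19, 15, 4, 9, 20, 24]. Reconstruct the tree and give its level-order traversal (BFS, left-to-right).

Inorder:  [4, 9, 15, 19, 20, 21, 24]
Preorder: [21, 19, 15, 4, 9, 20, 24]
Algorithm: preorder visits root first, so consume preorder in order;
for each root, split the current inorder slice at that value into
left-subtree inorder and right-subtree inorder, then recurse.
Recursive splits:
  root=21; inorder splits into left=[4, 9, 15, 19, 20], right=[24]
  root=19; inorder splits into left=[4, 9, 15], right=[20]
  root=15; inorder splits into left=[4, 9], right=[]
  root=4; inorder splits into left=[], right=[9]
  root=9; inorder splits into left=[], right=[]
  root=20; inorder splits into left=[], right=[]
  root=24; inorder splits into left=[], right=[]
Reconstructed level-order: [21, 19, 24, 15, 20, 4, 9]


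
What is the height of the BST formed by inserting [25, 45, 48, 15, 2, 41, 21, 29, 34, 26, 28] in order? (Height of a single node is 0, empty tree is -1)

Insertion order: [25, 45, 48, 15, 2, 41, 21, 29, 34, 26, 28]
Tree (level-order array): [25, 15, 45, 2, 21, 41, 48, None, None, None, None, 29, None, None, None, 26, 34, None, 28]
Compute height bottom-up (empty subtree = -1):
  height(2) = 1 + max(-1, -1) = 0
  height(21) = 1 + max(-1, -1) = 0
  height(15) = 1 + max(0, 0) = 1
  height(28) = 1 + max(-1, -1) = 0
  height(26) = 1 + max(-1, 0) = 1
  height(34) = 1 + max(-1, -1) = 0
  height(29) = 1 + max(1, 0) = 2
  height(41) = 1 + max(2, -1) = 3
  height(48) = 1 + max(-1, -1) = 0
  height(45) = 1 + max(3, 0) = 4
  height(25) = 1 + max(1, 4) = 5
Height = 5


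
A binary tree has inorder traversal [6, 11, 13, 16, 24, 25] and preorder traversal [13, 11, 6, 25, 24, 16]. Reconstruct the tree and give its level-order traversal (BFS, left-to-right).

Inorder:  [6, 11, 13, 16, 24, 25]
Preorder: [13, 11, 6, 25, 24, 16]
Algorithm: preorder visits root first, so consume preorder in order;
for each root, split the current inorder slice at that value into
left-subtree inorder and right-subtree inorder, then recurse.
Recursive splits:
  root=13; inorder splits into left=[6, 11], right=[16, 24, 25]
  root=11; inorder splits into left=[6], right=[]
  root=6; inorder splits into left=[], right=[]
  root=25; inorder splits into left=[16, 24], right=[]
  root=24; inorder splits into left=[16], right=[]
  root=16; inorder splits into left=[], right=[]
Reconstructed level-order: [13, 11, 25, 6, 24, 16]


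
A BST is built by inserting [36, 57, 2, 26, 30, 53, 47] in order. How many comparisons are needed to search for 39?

Search path for 39: 36 -> 57 -> 53 -> 47
Found: False
Comparisons: 4


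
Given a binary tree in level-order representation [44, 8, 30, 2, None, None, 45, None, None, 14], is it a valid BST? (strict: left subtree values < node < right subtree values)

Level-order array: [44, 8, 30, 2, None, None, 45, None, None, 14]
Validate using subtree bounds (lo, hi): at each node, require lo < value < hi,
then recurse left with hi=value and right with lo=value.
Preorder trace (stopping at first violation):
  at node 44 with bounds (-inf, +inf): OK
  at node 8 with bounds (-inf, 44): OK
  at node 2 with bounds (-inf, 8): OK
  at node 30 with bounds (44, +inf): VIOLATION
Node 30 violates its bound: not (44 < 30 < +inf).
Result: Not a valid BST


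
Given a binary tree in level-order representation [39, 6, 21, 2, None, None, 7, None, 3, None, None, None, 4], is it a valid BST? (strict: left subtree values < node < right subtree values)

Level-order array: [39, 6, 21, 2, None, None, 7, None, 3, None, None, None, 4]
Validate using subtree bounds (lo, hi): at each node, require lo < value < hi,
then recurse left with hi=value and right with lo=value.
Preorder trace (stopping at first violation):
  at node 39 with bounds (-inf, +inf): OK
  at node 6 with bounds (-inf, 39): OK
  at node 2 with bounds (-inf, 6): OK
  at node 3 with bounds (2, 6): OK
  at node 4 with bounds (3, 6): OK
  at node 21 with bounds (39, +inf): VIOLATION
Node 21 violates its bound: not (39 < 21 < +inf).
Result: Not a valid BST


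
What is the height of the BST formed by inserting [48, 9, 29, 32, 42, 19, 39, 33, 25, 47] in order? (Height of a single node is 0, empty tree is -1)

Insertion order: [48, 9, 29, 32, 42, 19, 39, 33, 25, 47]
Tree (level-order array): [48, 9, None, None, 29, 19, 32, None, 25, None, 42, None, None, 39, 47, 33]
Compute height bottom-up (empty subtree = -1):
  height(25) = 1 + max(-1, -1) = 0
  height(19) = 1 + max(-1, 0) = 1
  height(33) = 1 + max(-1, -1) = 0
  height(39) = 1 + max(0, -1) = 1
  height(47) = 1 + max(-1, -1) = 0
  height(42) = 1 + max(1, 0) = 2
  height(32) = 1 + max(-1, 2) = 3
  height(29) = 1 + max(1, 3) = 4
  height(9) = 1 + max(-1, 4) = 5
  height(48) = 1 + max(5, -1) = 6
Height = 6


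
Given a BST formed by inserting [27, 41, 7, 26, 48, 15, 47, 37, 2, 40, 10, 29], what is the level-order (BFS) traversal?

Tree insertion order: [27, 41, 7, 26, 48, 15, 47, 37, 2, 40, 10, 29]
Tree (level-order array): [27, 7, 41, 2, 26, 37, 48, None, None, 15, None, 29, 40, 47, None, 10]
BFS from the root, enqueuing left then right child of each popped node:
  queue [27] -> pop 27, enqueue [7, 41], visited so far: [27]
  queue [7, 41] -> pop 7, enqueue [2, 26], visited so far: [27, 7]
  queue [41, 2, 26] -> pop 41, enqueue [37, 48], visited so far: [27, 7, 41]
  queue [2, 26, 37, 48] -> pop 2, enqueue [none], visited so far: [27, 7, 41, 2]
  queue [26, 37, 48] -> pop 26, enqueue [15], visited so far: [27, 7, 41, 2, 26]
  queue [37, 48, 15] -> pop 37, enqueue [29, 40], visited so far: [27, 7, 41, 2, 26, 37]
  queue [48, 15, 29, 40] -> pop 48, enqueue [47], visited so far: [27, 7, 41, 2, 26, 37, 48]
  queue [15, 29, 40, 47] -> pop 15, enqueue [10], visited so far: [27, 7, 41, 2, 26, 37, 48, 15]
  queue [29, 40, 47, 10] -> pop 29, enqueue [none], visited so far: [27, 7, 41, 2, 26, 37, 48, 15, 29]
  queue [40, 47, 10] -> pop 40, enqueue [none], visited so far: [27, 7, 41, 2, 26, 37, 48, 15, 29, 40]
  queue [47, 10] -> pop 47, enqueue [none], visited so far: [27, 7, 41, 2, 26, 37, 48, 15, 29, 40, 47]
  queue [10] -> pop 10, enqueue [none], visited so far: [27, 7, 41, 2, 26, 37, 48, 15, 29, 40, 47, 10]
Result: [27, 7, 41, 2, 26, 37, 48, 15, 29, 40, 47, 10]
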